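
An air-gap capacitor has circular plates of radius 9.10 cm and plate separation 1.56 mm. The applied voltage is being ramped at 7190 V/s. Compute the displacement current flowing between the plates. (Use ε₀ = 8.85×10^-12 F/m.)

1.06×10^-6 A

E = V/d so dE/dt = (dV/dt)/d = 4.609×10^6 V/(m·s), and I_d = ε₀ A dE/dt = (8.85×10^-12)(0.02602)(4.609×10^6) = 1.06×10^-6 A.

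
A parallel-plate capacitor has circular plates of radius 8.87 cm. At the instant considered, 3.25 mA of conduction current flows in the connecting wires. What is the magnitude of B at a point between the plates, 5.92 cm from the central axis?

Between the plates the displacement current equals the wire current: I_d = 3.25 mA = 3.25×10^-3 A.
∮B·dl = μ₀ I_d,enc with I_d,enc = I_d r²/R² = 1.448×10^-3 A; so B = μ₀ I_d,enc/(2πr) = 4.89×10^-9 T.

4.89×10^-9 T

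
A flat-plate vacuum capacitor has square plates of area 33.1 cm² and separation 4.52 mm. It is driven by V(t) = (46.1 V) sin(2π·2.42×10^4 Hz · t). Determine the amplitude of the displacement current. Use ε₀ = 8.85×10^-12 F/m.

4.54×10^-5 A

The displacement current equals the conduction current C dV/dt, which peaks at C V₀ ω.
With C = ε₀A/d = (8.85×10^-12)(3.31×10^-3)/(4.52×10^-3) = 6.481×10^-12 F and ω = 2πf = 1.521×10^5 rad/s, I_d,max = (6.481×10^-12)(46.1)(1.521×10^5) = 4.54×10^-5 A.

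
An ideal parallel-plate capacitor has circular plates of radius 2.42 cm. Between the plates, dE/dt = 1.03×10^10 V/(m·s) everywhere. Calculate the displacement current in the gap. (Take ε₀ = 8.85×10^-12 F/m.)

1.68×10^-4 A

The displacement current is ε₀ times dΦ_E/dt = ε₀ A dE/dt = (8.85×10^-12)(1.840×10^-3)(1.03×10^10) = 1.68×10^-4 A.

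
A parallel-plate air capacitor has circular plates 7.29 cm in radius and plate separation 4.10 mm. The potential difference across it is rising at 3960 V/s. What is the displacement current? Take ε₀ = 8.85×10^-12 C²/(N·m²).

C = ε₀A/d = (8.85×10^-12)(0.01670)/(4.10×10^-3) = 3.605×10^-11 F.
I_d = C dV/dt = (3.605×10^-11)(3960) = 1.43×10^-7 A.

1.43×10^-7 A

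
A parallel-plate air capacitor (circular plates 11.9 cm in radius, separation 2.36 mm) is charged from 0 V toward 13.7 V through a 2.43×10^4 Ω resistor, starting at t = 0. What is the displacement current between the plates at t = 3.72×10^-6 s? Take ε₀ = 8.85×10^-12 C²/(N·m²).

With C = ε₀A/d = (8.85×10^-12)(0.04449)/(2.36×10^-3) = 1.668×10^-10 F, the time constant is τ = RC = 4.053×10^-6 s, so t/τ = 0.9178 and e^(−t/τ) = 0.3994.
I_d = I_cond = (V₀/R) e^(−t/τ) = (5.638×10^-4)(0.3994) = 2.25×10^-4 A.

2.25×10^-4 A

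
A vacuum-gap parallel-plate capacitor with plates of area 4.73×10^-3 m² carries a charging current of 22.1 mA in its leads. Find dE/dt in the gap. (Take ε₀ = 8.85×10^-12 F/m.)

5.28×10^11 V/(m·s)

Charge continuity gives I_d = I = 0.0221 A between the plates.
Since I_d = ε₀ A dE/dt, dE/dt = I_d/(ε₀A) = (0.0221)/((8.85×10^-12)(4.73×10^-3)) = 5.28×10^11 V/(m·s).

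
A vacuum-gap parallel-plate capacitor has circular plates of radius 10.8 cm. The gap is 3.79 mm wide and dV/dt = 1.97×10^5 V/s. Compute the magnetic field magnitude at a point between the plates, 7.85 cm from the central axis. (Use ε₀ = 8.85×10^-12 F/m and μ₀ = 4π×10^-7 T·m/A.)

With E = V/d, dE/dt = 5.198×10^7 V/(m·s) and πR² = 0.03664 m², giving I_d = ε₀ πR² dE/dt = 1.686×10^-5 A.
An Ampèrian loop of radius r encloses a fraction (r/R)² of I_d. Then B·2πr = μ₀ I_d (r/R)², giving B = μ₀ I_d r/(2πR²) = 2.27×10^-11 T.

2.27×10^-11 T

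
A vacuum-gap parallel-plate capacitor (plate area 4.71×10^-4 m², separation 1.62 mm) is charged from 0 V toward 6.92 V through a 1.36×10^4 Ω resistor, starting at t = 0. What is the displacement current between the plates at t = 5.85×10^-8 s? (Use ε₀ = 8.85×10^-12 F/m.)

9.56×10^-5 A

C = ε₀A/d = (8.85×10^-12)(4.71×10^-4)/(1.62×10^-3) = 2.573×10^-12 F, so τ = RC = 3.499×10^-8 s.
The conduction current is I(t) = (V₀/R) e^(−t/τ), and the displacement current between the plates equals it.
t/τ = 1.672; I_d = (6.92/1.36×10^4) · e^(−1.672) = (5.088×10^-4)(0.1879) = 9.56×10^-5 A.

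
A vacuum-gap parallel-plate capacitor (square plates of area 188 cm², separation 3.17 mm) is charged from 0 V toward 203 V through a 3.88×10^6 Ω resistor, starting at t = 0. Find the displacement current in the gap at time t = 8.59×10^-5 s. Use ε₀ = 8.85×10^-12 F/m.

3.43×10^-5 A

C = ε₀A/d = (8.85×10^-12)(0.0188)/(3.17×10^-3) = 5.249×10^-11 F, so τ = RC = 2.037×10^-4 s.
The conduction current is I(t) = (V₀/R) e^(−t/τ), and the displacement current between the plates equals it.
t/τ = 0.4217; I_d = (203/3.88×10^6) · e^(−0.4217) = (5.232×10^-5)(0.6559) = 3.43×10^-5 A.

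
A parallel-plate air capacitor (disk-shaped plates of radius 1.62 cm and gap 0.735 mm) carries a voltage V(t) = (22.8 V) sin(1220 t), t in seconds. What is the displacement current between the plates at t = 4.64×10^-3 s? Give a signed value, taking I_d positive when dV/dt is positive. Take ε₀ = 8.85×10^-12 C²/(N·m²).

2.24×10^-7 A

dV/dt = (22.8)(1220)·cos(5.6608) = 2.260×10^4 V/s.
I_d = C dV/dt with C = ε₀A/d = (8.85×10^-12)(8.245×10^-4)/(7.35×10^-4) = 9.928×10^-12 F, so I_d = (9.928×10^-12)(2.260×10^4) = 2.24×10^-7 A.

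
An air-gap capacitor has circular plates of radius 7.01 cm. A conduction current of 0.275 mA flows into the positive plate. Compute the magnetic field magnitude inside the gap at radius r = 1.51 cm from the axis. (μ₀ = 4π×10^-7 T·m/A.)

No conduction current crosses the gap, so I_d there equals the 2.75×10^-4 A in the leads.
∮B·dl = μ₀ I_d,enc with I_d,enc = I_d r²/R² = 1.276×10^-5 A; so B = μ₀ I_d,enc/(2πr) = 1.69×10^-10 T.

1.69×10^-10 T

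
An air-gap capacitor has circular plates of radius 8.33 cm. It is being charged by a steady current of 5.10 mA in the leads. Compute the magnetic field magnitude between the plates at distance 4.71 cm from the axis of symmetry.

6.92×10^-9 T

Between the plates the displacement current equals the wire current: I_d = 5.10 mA = 5.10×10^-3 A.
An Ampèrian loop of radius r encloses a fraction (r/R)² of I_d. Then B·2πr = μ₀ I_d (r/R)², giving B = μ₀ I_d r/(2πR²) = 6.92×10^-9 T.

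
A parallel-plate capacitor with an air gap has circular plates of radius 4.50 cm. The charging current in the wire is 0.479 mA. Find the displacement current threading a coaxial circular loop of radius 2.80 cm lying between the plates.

By continuity the displacement current in the gap matches the conduction current: I_d = 4.79×10^-4 A.
Through an area πr² the displacement current is I_d·(πr²/πR²) = I_d (r/R)² = 1.85×10^-4 A.

1.85×10^-4 A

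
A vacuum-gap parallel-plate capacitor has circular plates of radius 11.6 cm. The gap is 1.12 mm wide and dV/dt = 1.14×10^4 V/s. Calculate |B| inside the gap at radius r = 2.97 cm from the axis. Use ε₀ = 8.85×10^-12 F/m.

With E = V/d, dE/dt = 1.018×10^7 V/(m·s) and πR² = 0.04227 m², giving I_d = ε₀ πR² dE/dt = 3.808×10^-6 A.
For r < R the Ampère–Maxwell law gives B(2πr) = μ₀ I_d (r²/R²), so B = μ₀ I_d r/(2πR²) = (4π×10^-7)(3.808×10^-6)(0.0297)/(2π·0.116²) = 1.68×10^-12 T.

1.68×10^-12 T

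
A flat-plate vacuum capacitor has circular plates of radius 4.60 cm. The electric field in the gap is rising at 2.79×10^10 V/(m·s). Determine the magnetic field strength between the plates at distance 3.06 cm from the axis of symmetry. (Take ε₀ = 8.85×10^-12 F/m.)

4.75×10^-9 T

Total displacement current: I_d = ε₀(πR²)(dE/dt) = (8.85×10^-12)(6.648×10^-3)(2.79×10^10) = 1.641×10^-3 A.
For r < R the Ampère–Maxwell law gives B(2πr) = μ₀ I_d (r²/R²), so B = μ₀ I_d r/(2πR²) = (4π×10^-7)(1.641×10^-3)(0.0306)/(2π·0.0460²) = 4.75×10^-9 T.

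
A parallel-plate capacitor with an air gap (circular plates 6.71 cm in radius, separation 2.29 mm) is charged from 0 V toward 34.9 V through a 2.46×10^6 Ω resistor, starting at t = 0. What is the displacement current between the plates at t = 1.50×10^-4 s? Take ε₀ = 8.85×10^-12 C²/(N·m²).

4.65×10^-6 A

C = ε₀A/d = (8.85×10^-12)(0.01414)/(2.29×10^-3) = 5.465×10^-11 F, so τ = RC = 1.344×10^-4 s.
The conduction current is I(t) = (V₀/R) e^(−t/τ), and the displacement current between the plates equals it.
t/τ = 1.116; I_d = (34.9/2.46×10^6) · e^(−1.116) = (1.419×10^-5)(0.3276) = 4.65×10^-6 A.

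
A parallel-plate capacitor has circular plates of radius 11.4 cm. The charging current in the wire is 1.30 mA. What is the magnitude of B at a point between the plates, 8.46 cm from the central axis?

By continuity the displacement current in the gap matches the conduction current: I_d = 1.30×10^-3 A.
For r < R the Ampère–Maxwell law gives B(2πr) = μ₀ I_d (r²/R²), so B = μ₀ I_d r/(2πR²) = (4π×10^-7)(1.30×10^-3)(0.0846)/(2π·0.114²) = 1.69×10^-9 T.

1.69×10^-9 T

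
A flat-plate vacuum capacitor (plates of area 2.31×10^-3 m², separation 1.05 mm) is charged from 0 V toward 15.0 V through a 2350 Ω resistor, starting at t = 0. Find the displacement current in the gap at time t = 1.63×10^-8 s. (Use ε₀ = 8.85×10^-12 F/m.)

4.47×10^-3 A

C = ε₀A/d = (8.85×10^-12)(2.31×10^-3)/(1.05×10^-3) = 1.947×10^-11 F, so τ = RC = 4.575×10^-8 s.
The conduction current is I(t) = (V₀/R) e^(−t/τ), and the displacement current between the plates equals it.
t/τ = 0.3563; I_d = (15.0/2350) · e^(−0.3563) = (6.383×10^-3)(0.7003) = 4.47×10^-3 A.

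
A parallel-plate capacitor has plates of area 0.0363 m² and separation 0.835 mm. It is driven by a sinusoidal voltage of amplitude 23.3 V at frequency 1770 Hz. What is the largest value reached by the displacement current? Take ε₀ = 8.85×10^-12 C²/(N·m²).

9.97×10^-5 A

C = ε₀A/d = (8.85×10^-12)(0.0363)/(8.35×10^-4) = 3.847×10^-10 F; ω = 2πf = 1.112×10^4 rad/s.
I_d = C dV/dt, so |I_d|_max = C V₀ ω = (3.847×10^-10)(23.3)(1.112×10^4) = 9.97×10^-5 A.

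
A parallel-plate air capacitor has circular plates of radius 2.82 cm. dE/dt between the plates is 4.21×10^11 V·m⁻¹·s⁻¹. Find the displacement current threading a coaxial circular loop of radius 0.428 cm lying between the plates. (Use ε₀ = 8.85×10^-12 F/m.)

2.14×10^-4 A

Through the whole plate area (πR² = 2.498×10^-3 m²), I_d = ε₀ πR² dE/dt = 9.307×10^-3 A.
Since J_d is uniform, the enclosed fraction is (r/R)² = 0.02304, giving I_d,enc = 2.14×10^-4 A.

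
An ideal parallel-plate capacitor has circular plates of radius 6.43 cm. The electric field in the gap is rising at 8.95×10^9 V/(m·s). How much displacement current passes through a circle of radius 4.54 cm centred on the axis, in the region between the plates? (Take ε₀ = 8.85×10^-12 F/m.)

Total displacement current: I_d = ε₀(πR²)(dE/dt) = (8.85×10^-12)(0.01299)(8.95×10^9) = 1.029×10^-3 A.
The field is uniform, so I_d,enc = I_d (r/R)² = (1.029×10^-3)(4.54/6.43)² = 5.13×10^-4 A.

5.13×10^-4 A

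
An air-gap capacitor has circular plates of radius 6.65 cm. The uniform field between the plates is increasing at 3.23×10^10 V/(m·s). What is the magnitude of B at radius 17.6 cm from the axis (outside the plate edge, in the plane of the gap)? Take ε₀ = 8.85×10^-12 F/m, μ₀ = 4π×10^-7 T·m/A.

Total displacement current: I_d = ε₀(πR²)(dE/dt) = (8.85×10^-12)(0.01389)(3.23×10^10) = 3.971×10^-3 A.
Outside the plates the loop encloses all of I_d, so B·2πr = μ₀ I_d and B = 4.51×10^-9 T.

4.51×10^-9 T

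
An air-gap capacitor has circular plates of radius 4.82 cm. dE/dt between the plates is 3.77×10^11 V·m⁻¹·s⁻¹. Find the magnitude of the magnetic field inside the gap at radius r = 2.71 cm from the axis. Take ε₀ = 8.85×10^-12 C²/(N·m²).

I_d = ε₀ dΦ_E/dt = ε₀ πR² (dE/dt) = (8.85×10^-12)(7.299×10^-3)(3.77×10^11) = 0.02435 A through the full plate area.
For r < R the Ampère–Maxwell law gives B(2πr) = μ₀ I_d (r²/R²), so B = μ₀ I_d r/(2πR²) = (4π×10^-7)(0.02435)(0.0271)/(2π·0.0482²) = 5.68×10^-8 T.

5.68×10^-8 T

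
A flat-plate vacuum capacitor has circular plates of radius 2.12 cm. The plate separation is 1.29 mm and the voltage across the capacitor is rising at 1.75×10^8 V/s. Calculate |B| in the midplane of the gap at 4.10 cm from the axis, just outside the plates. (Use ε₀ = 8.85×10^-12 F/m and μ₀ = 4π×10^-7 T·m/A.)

8.27×10^-9 T

With E = V/d, dE/dt = 1.357×10^11 V/(m·s) and πR² = 1.412×10^-3 m², giving I_d = ε₀ πR² dE/dt = 1.696×10^-3 A.
Outside the plates the loop encloses all of I_d, so B·2πr = μ₀ I_d and B = 8.27×10^-9 T.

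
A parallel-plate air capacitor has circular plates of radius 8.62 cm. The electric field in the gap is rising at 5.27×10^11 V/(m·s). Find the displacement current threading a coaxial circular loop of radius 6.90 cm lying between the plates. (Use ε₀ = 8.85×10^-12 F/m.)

Total displacement current: I_d = ε₀(πR²)(dE/dt) = (8.85×10^-12)(0.02334)(5.27×10^11) = 0.1089 A.
The field is uniform, so I_d,enc = I_d (r/R)² = (0.1089)(6.90/8.62)² = 0.0698 A.

0.0698 A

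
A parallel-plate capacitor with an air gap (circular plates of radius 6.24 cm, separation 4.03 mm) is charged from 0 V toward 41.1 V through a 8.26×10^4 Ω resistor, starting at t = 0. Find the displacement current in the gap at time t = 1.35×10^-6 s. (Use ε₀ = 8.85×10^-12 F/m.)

C = ε₀A/d = (8.85×10^-12)(0.01223)/(4.03×10^-3) = 2.686×10^-11 F, so τ = RC = 2.219×10^-6 s.
The conduction current is I(t) = (V₀/R) e^(−t/τ), and the displacement current between the plates equals it.
t/τ = 0.6084; I_d = (41.1/8.26×10^4) · e^(−0.6084) = (4.976×10^-4)(0.5442) = 2.71×10^-4 A.

2.71×10^-4 A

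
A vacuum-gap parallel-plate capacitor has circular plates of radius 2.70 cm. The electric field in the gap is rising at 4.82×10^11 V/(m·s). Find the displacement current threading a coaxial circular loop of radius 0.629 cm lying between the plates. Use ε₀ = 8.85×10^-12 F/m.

5.30×10^-4 A

I_d = ε₀ dΦ_E/dt = ε₀ πR² (dE/dt) = (8.85×10^-12)(2.290×10^-3)(4.82×10^11) = 9.768×10^-3 A through the full plate area.
Through an area πr² the displacement current is I_d·(πr²/πR²) = I_d (r/R)² = 5.30×10^-4 A.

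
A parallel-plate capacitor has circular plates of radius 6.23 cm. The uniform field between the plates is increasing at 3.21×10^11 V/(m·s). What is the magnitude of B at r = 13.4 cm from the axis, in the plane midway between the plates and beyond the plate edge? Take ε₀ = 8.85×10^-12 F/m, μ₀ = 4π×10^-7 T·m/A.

I_d = ε₀ dΦ_E/dt = ε₀ πR² (dE/dt) = (8.85×10^-12)(0.01219)(3.21×10^11) = 0.03463 A through the full plate area.
With r > R the enclosed displacement current is the full I_d; B = μ₀ I_d / (2πr) = 5.17×10^-8 T.

5.17×10^-8 T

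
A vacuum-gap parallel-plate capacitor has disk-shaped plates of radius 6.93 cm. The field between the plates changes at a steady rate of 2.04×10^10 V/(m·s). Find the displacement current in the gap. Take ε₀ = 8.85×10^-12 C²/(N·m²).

2.72×10^-3 A

I_d = ε₀ A (dE/dt) = (8.85×10^-12)(0.01509 m²)(2.04×10^10) = 2.72×10^-3 A.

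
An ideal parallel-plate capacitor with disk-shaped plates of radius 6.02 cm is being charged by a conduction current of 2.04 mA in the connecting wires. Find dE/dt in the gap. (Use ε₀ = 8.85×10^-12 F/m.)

2.02×10^10 V/(m·s)

The displacement current between the plates equals the conduction current, I_d = 2.04 mA.
Since I_d = ε₀ A dE/dt, dE/dt = I_d/(ε₀A) = (2.04×10^-3)/((8.85×10^-12)(0.01139)) = 2.02×10^10 V/(m·s).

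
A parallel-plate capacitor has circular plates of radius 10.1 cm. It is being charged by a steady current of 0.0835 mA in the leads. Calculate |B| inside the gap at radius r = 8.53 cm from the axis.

No conduction current crosses the gap, so I_d there equals the 8.35×10^-5 A in the leads.
∮B·dl = μ₀ I_d,enc with I_d,enc = I_d r²/R² = 5.956×10^-5 A; so B = μ₀ I_d,enc/(2πr) = 1.40×10^-10 T.

1.40×10^-10 T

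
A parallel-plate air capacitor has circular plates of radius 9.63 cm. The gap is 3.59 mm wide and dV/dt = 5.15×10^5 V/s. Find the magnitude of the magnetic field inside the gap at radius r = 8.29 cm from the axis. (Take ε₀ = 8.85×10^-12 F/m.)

dE/dt = (dV/dt)/d = 1.435×10^8 V/(m·s); I_d = ε₀(πR²)(dE/dt) = (8.85×10^-12)(0.02913)(1.435×10^8) = 3.699×10^-5 A.
For r < R the Ampère–Maxwell law gives B(2πr) = μ₀ I_d (r²/R²), so B = μ₀ I_d r/(2πR²) = (4π×10^-7)(3.699×10^-5)(0.0829)/(2π·0.0963²) = 6.61×10^-11 T.

6.61×10^-11 T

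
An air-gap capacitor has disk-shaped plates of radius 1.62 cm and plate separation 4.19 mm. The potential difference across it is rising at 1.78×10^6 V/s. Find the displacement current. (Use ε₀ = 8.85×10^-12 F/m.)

3.10×10^-6 A

E = V/d so dE/dt = (dV/dt)/d = 4.248×10^8 V/(m·s), and I_d = ε₀ A dE/dt = (8.85×10^-12)(8.245×10^-4)(4.248×10^8) = 3.10×10^-6 A.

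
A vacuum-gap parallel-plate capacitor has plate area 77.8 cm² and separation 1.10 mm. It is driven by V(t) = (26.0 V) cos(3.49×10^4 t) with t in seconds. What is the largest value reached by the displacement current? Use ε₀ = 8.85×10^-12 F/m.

5.68×10^-5 A

The displacement current equals the conduction current C dV/dt, which peaks at C V₀ ω.
With C = ε₀A/d = (8.85×10^-12)(7.78×10^-3)/(1.10×10^-3) = 6.259×10^-11 F and ω = 3.49×10^4 rad/s, I_d,max = (6.259×10^-11)(26.0)(3.49×10^4) = 5.68×10^-5 A.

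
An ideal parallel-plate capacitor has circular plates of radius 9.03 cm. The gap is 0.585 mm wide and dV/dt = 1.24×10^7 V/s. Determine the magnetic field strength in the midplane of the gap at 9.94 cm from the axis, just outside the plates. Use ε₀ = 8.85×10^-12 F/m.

dE/dt = (dV/dt)/d = 2.120×10^10 V/(m·s); I_d = ε₀(πR²)(dE/dt) = (8.85×10^-12)(0.02562)(2.120×10^10) = 4.807×10^-3 A.
Outside the plates the loop encloses all of I_d, so B·2πr = μ₀ I_d and B = 9.67×10^-9 T.

9.67×10^-9 T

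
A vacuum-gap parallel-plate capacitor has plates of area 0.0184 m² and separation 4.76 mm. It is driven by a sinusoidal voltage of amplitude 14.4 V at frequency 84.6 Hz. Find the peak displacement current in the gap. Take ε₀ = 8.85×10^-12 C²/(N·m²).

2.62×10^-7 A

(dE/dt)_max = V₀ω/d = 1.608×10^6 V/(m·s); ω = 2πf = 531.6 rad/s.
I_d,max = ε₀ A (dE/dt)_max = (8.85×10^-12)(0.0184)(1.608×10^6) = 2.62×10^-7 A.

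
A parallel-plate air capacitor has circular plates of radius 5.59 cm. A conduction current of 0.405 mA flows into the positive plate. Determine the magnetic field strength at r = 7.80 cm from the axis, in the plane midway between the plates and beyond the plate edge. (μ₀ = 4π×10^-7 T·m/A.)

No conduction current crosses the gap, so I_d there equals the 4.05×10^-4 A in the leads.
For r ≥ R the full I_d is enclosed: B = μ₀ I_d/(2πr) = (4π×10^-7)(4.05×10^-4)/(2π·0.0780) = 1.04×10^-9 T.

1.04×10^-9 T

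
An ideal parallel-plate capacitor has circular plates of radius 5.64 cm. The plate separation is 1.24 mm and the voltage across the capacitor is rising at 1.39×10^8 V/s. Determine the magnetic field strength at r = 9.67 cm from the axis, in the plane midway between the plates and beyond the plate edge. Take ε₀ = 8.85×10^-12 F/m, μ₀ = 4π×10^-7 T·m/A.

2.05×10^-8 T

dE/dt = (dV/dt)/d = 1.121×10^11 V/(m·s); I_d = ε₀(πR²)(dE/dt) = (8.85×10^-12)(9.993×10^-3)(1.121×10^11) = 9.914×10^-3 A.
Outside the plates the loop encloses all of I_d, so B·2πr = μ₀ I_d and B = 2.05×10^-8 T.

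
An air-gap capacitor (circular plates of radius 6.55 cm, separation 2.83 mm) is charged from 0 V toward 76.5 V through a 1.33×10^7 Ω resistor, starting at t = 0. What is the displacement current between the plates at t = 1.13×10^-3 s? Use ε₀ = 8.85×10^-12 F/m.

C = ε₀A/d = (8.85×10^-12)(0.01348)/(2.83×10^-3) = 4.215×10^-11 F and τ = RC = 5.606×10^-4 s. I_d in the gap equals the RC charging current.
I_d(t) = (V₀/R) e^(−t/τ) = 5.752×10^-6 · e^(−2.016) = 7.66×10^-7 A.

7.66×10^-7 A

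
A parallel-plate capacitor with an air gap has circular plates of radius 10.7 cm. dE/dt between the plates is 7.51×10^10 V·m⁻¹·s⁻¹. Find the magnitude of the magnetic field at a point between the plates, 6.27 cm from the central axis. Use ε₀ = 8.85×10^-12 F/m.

Total displacement current: I_d = ε₀(πR²)(dE/dt) = (8.85×10^-12)(0.03597)(7.51×10^10) = 0.02391 A.
∮B·dl = μ₀ I_d,enc with I_d,enc = I_d r²/R² = 8.210×10^-3 A; so B = μ₀ I_d,enc/(2πr) = 2.62×10^-8 T.

2.62×10^-8 T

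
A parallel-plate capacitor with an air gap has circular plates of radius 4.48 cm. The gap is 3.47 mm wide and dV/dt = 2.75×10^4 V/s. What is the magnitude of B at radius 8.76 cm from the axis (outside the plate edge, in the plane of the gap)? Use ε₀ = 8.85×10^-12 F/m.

1.01×10^-12 T

I_d = C dV/dt with C = ε₀πR²/d = 1.608×10^-11 F, so I_d = (1.608×10^-11)(2.75×10^4) = 4.422×10^-7 A.
Outside the plates the loop encloses all of I_d, so B·2πr = μ₀ I_d and B = 1.01×10^-12 T.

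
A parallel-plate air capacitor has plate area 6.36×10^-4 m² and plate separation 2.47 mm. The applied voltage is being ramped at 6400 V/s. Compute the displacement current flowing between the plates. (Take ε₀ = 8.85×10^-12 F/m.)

C = ε₀A/d = (8.85×10^-12)(6.36×10^-4)/(2.47×10^-3) = 2.279×10^-12 F.
I_d = C dV/dt = (2.279×10^-12)(6400) = 1.46×10^-8 A.

1.46×10^-8 A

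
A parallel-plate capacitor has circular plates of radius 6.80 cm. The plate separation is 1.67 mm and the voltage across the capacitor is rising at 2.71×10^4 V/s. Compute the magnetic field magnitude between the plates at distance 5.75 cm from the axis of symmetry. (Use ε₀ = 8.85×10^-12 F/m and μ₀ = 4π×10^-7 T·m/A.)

5.19×10^-12 T

dE/dt = (dV/dt)/d = 1.623×10^7 V/(m·s); I_d = ε₀(πR²)(dE/dt) = (8.85×10^-12)(0.01453)(1.623×10^7) = 2.087×10^-6 A.
An Ampèrian loop of radius r encloses a fraction (r/R)² of I_d. Then B·2πr = μ₀ I_d (r/R)², giving B = μ₀ I_d r/(2πR²) = 5.19×10^-12 T.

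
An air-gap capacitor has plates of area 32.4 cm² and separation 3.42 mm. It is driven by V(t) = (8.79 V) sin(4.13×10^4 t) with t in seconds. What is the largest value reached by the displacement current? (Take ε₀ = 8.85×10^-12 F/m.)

3.04×10^-6 A

(dE/dt)_max = V₀ω/d = 1.061×10^8 V/(m·s); ω = 4.13×10^4 rad/s.
I_d,max = ε₀ A (dE/dt)_max = (8.85×10^-12)(3.24×10^-3)(1.061×10^8) = 3.04×10^-6 A.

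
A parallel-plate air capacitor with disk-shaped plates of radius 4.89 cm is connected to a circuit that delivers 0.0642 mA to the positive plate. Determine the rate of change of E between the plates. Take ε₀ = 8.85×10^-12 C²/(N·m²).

9.66×10^8 V/(m·s)

By continuity, I_d in the gap equals the 0.0642 mA flowing in the wire.
Then dE/dt = I_d/(ε₀A) = 9.66×10^8 V/(m·s).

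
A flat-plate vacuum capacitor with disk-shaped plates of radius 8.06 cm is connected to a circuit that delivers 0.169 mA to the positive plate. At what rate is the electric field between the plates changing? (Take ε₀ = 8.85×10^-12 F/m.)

9.36×10^8 V/(m·s)

By continuity, I_d in the gap equals the 0.169 mA flowing in the wire.
Then dE/dt = I_d/(ε₀A) = 9.36×10^8 V/(m·s).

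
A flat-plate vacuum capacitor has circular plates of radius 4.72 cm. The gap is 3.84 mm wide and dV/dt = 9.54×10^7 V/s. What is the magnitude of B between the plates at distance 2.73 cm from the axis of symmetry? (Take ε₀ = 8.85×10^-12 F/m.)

3.77×10^-9 T

With E = V/d, dE/dt = 2.484×10^10 V/(m·s) and πR² = 6.999×10^-3 m², giving I_d = ε₀ πR² dE/dt = 1.539×10^-3 A.
For r < R the Ampère–Maxwell law gives B(2πr) = μ₀ I_d (r²/R²), so B = μ₀ I_d r/(2πR²) = (4π×10^-7)(1.539×10^-3)(0.0273)/(2π·0.0472²) = 3.77×10^-9 T.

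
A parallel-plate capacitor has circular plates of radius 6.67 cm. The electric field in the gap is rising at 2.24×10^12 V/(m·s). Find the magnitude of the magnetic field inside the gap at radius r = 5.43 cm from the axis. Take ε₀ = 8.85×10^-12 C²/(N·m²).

6.76×10^-7 T

Through the whole plate area (πR² = 0.01398 m²), I_d = ε₀ πR² dE/dt = 0.2771 A.
For r < R the Ampère–Maxwell law gives B(2πr) = μ₀ I_d (r²/R²), so B = μ₀ I_d r/(2πR²) = (4π×10^-7)(0.2771)(0.0543)/(2π·0.0667²) = 6.76×10^-7 T.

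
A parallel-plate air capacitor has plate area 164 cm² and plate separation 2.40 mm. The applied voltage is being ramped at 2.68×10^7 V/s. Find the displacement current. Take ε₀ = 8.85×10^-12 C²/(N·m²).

1.62×10^-3 A

The displacement current equals the charging current C dV/dt. With C = ε₀A/d = (8.85×10^-12)(0.0164)/(2.40×10^-3) = 6.048×10^-11 F, I_d = (6.048×10^-11)(2.68×10^7) = 1.62×10^-3 A.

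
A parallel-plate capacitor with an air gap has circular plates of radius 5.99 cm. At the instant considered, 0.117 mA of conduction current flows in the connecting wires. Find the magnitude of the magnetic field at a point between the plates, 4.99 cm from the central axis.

Between the plates the displacement current equals the wire current: I_d = 0.117 mA = 1.17×10^-4 A.
For r < R the Ampère–Maxwell law gives B(2πr) = μ₀ I_d (r²/R²), so B = μ₀ I_d r/(2πR²) = (4π×10^-7)(1.17×10^-4)(0.0499)/(2π·0.0599²) = 3.25×10^-10 T.

3.25×10^-10 T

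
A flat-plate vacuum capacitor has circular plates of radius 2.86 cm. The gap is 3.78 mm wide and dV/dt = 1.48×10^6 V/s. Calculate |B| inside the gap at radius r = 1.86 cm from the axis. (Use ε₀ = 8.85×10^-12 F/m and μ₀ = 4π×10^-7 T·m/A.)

I_d = C dV/dt with C = ε₀πR²/d = 6.017×10^-12 F, so I_d = (6.017×10^-12)(1.48×10^6) = 8.905×10^-6 A.
An Ampèrian loop of radius r encloses a fraction (r/R)² of I_d. Then B·2πr = μ₀ I_d (r/R)², giving B = μ₀ I_d r/(2πR²) = 4.05×10^-11 T.

4.05×10^-11 T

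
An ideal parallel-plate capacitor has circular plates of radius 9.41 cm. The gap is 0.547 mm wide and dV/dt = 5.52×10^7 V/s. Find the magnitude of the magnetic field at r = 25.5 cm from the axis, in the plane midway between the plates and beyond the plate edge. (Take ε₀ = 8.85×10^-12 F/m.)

1.95×10^-8 T

I_d = C dV/dt with C = ε₀πR²/d = 4.501×10^-10 F, so I_d = (4.501×10^-10)(5.52×10^7) = 0.02485 A.
For r ≥ R the full I_d is enclosed: B = μ₀ I_d/(2πr) = (4π×10^-7)(0.02485)/(2π·0.255) = 1.95×10^-8 T.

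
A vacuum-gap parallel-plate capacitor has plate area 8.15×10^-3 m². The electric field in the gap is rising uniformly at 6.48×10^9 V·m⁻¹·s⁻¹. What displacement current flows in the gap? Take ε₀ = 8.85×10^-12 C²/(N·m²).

The displacement current is ε₀ times dΦ_E/dt = ε₀ A dE/dt = (8.85×10^-12)(8.15×10^-3)(6.48×10^9) = 4.67×10^-4 A.

4.67×10^-4 A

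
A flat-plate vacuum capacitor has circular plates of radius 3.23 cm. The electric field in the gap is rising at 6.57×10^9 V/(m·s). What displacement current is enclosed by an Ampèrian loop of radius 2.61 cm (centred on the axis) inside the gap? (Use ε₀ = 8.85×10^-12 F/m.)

1.24×10^-4 A

Through the whole plate area (πR² = 3.278×10^-3 m²), I_d = ε₀ πR² dE/dt = 1.906×10^-4 A.
Since J_d is uniform, the enclosed fraction is (r/R)² = 0.6529, giving I_d,enc = 1.24×10^-4 A.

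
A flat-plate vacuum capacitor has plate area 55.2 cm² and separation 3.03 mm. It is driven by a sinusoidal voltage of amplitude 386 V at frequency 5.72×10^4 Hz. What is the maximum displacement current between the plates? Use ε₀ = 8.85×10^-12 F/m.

2.24×10^-3 A

(dE/dt)_max = V₀ω/d = 4.578×10^10 V/(m·s); ω = 2πf = 3.594×10^5 rad/s.
I_d,max = ε₀ A (dE/dt)_max = (8.85×10^-12)(5.52×10^-3)(4.578×10^10) = 2.24×10^-3 A.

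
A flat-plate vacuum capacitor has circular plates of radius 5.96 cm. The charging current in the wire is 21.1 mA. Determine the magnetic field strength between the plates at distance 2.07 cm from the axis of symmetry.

2.46×10^-8 T

By continuity the displacement current in the gap matches the conduction current: I_d = 0.0211 A.
∮B·dl = μ₀ I_d,enc with I_d,enc = I_d r²/R² = 2.545×10^-3 A; so B = μ₀ I_d,enc/(2πr) = 2.46×10^-8 T.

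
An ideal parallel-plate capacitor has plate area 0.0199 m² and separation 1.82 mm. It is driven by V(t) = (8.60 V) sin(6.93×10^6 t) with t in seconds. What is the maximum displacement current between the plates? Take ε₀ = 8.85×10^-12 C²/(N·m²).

5.77×10^-3 A

The displacement current equals the conduction current C dV/dt, which peaks at C V₀ ω.
With C = ε₀A/d = (8.85×10^-12)(0.0199)/(1.82×10^-3) = 9.677×10^-11 F and ω = 6.93×10^6 rad/s, I_d,max = (9.677×10^-11)(8.60)(6.93×10^6) = 5.77×10^-3 A.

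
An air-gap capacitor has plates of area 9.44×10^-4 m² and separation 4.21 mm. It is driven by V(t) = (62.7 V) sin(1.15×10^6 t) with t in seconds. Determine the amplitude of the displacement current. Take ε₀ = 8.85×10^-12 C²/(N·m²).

(dE/dt)_max = V₀ω/d = 1.713×10^10 V/(m·s); ω = 1.15×10^6 rad/s.
I_d,max = ε₀ A (dE/dt)_max = (8.85×10^-12)(9.44×10^-4)(1.713×10^10) = 1.43×10^-4 A.

1.43×10^-4 A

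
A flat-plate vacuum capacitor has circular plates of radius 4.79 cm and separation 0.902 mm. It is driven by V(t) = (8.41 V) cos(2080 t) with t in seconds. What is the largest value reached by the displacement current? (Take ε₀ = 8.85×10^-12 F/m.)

The displacement current equals the conduction current C dV/dt, which peaks at C V₀ ω.
With C = ε₀A/d = (8.85×10^-12)(7.208×10^-3)/(9.02×10^-4) = 7.072×10^-11 F and ω = 2080 rad/s, I_d,max = (7.072×10^-11)(8.41)(2080) = 1.24×10^-6 A.

1.24×10^-6 A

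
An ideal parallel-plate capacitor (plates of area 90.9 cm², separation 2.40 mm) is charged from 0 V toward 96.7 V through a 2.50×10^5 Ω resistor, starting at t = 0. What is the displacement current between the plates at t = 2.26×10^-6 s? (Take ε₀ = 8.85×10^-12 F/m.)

C = ε₀A/d = (8.85×10^-12)(9.09×10^-3)/(2.40×10^-3) = 3.352×10^-11 F, so τ = RC = 8.380×10^-6 s.
The conduction current is I(t) = (V₀/R) e^(−t/τ), and the displacement current between the plates equals it.
t/τ = 0.2697; I_d = (96.7/2.50×10^5) · e^(−0.2697) = (3.868×10^-4)(0.7636) = 2.95×10^-4 A.

2.95×10^-4 A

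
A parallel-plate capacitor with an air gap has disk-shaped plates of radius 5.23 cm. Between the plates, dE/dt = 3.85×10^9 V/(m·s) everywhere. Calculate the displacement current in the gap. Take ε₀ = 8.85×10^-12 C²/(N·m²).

I_d = ε₀ A (dE/dt) = (8.85×10^-12)(8.593×10^-3 m²)(3.85×10^9) = 2.93×10^-4 A.

2.93×10^-4 A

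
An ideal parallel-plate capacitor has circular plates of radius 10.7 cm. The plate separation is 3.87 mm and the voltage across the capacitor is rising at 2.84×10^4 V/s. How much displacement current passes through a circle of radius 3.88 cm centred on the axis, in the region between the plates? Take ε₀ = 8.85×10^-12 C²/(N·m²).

With E = V/d, dE/dt = 7.339×10^6 V/(m·s) and πR² = 0.03597 m², giving I_d = ε₀ πR² dE/dt = 2.336×10^-6 A.
Through an area πr² the displacement current is I_d·(πr²/πR²) = I_d (r/R)² = 3.07×10^-7 A.

3.07×10^-7 A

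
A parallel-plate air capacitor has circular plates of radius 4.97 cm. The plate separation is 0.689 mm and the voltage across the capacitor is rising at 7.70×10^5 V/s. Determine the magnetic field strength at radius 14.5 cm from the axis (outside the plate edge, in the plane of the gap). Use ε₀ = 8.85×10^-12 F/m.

1.06×10^-10 T

I_d = C dV/dt with C = ε₀πR²/d = 9.967×10^-11 F, so I_d = (9.967×10^-11)(7.70×10^5) = 7.675×10^-5 A.
Outside the plates the loop encloses all of I_d, so B·2πr = μ₀ I_d and B = 1.06×10^-10 T.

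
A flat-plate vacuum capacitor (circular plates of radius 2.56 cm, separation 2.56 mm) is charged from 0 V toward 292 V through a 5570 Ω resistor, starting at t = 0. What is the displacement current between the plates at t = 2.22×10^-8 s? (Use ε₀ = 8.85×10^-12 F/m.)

C = ε₀A/d = (8.85×10^-12)(2.059×10^-3)/(2.56×10^-3) = 7.118×10^-12 F, so τ = RC = 3.965×10^-8 s.
The conduction current is I(t) = (V₀/R) e^(−t/τ), and the displacement current between the plates equals it.
t/τ = 0.5599; I_d = (292/5570) · e^(−0.5599) = (0.05242)(0.5713) = 0.0299 A.

0.0299 A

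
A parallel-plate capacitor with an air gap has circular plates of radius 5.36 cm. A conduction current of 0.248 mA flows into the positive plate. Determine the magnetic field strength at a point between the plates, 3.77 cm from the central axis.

By continuity the displacement current in the gap matches the conduction current: I_d = 2.48×10^-4 A.
For r < R the Ampère–Maxwell law gives B(2πr) = μ₀ I_d (r²/R²), so B = μ₀ I_d r/(2πR²) = (4π×10^-7)(2.48×10^-4)(0.0377)/(2π·0.0536²) = 6.51×10^-10 T.

6.51×10^-10 T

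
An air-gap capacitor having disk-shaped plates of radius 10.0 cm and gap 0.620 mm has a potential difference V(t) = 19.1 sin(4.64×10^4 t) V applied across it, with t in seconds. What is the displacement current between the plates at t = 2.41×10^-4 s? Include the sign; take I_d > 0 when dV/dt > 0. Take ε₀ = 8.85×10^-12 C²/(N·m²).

7.38×10^-5 A

dV/dt = (19.1)(4.64×10^4)·cos(11.1824) = 1.646×10^5 V/s.
I_d = C dV/dt with C = ε₀A/d = (8.85×10^-12)(0.03142)/(6.20×10^-4) = 4.485×10^-10 F, so I_d = (4.485×10^-10)(1.646×10^5) = 7.38×10^-5 A.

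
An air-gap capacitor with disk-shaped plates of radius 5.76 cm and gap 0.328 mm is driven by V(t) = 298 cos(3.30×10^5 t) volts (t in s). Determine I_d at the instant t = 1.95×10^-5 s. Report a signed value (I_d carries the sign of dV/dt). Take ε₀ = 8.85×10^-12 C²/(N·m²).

dV/dt = (298)(3.30×10^5)·−sin(6.435) = -1.487×10^7 V/s.
I_d = C dV/dt with C = ε₀A/d = (8.85×10^-12)(0.01042)/(3.28×10^-4) = 2.811×10^-10 F, so I_d = (2.811×10^-10)(-1.487×10^7) = -4.18×10^-3 A.

-4.18×10^-3 A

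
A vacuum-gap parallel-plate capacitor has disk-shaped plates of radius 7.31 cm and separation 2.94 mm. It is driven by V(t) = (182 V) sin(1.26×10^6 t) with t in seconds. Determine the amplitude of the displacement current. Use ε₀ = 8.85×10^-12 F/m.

0.0116 A

C = ε₀A/d = (8.85×10^-12)(0.01679)/(2.94×10^-3) = 5.054×10^-11 F; ω = 1.26×10^6 rad/s.
I_d = C dV/dt, so |I_d|_max = C V₀ ω = (5.054×10^-11)(182)(1.26×10^6) = 0.0116 A.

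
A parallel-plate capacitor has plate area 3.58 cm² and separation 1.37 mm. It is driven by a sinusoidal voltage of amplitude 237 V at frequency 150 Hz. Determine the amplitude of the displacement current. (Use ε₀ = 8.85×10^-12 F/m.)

The displacement current equals the conduction current C dV/dt, which peaks at C V₀ ω.
With C = ε₀A/d = (8.85×10^-12)(3.58×10^-4)/(1.37×10^-3) = 2.313×10^-12 F and ω = 2πf = 942.5 rad/s, I_d,max = (2.313×10^-12)(237)(942.5) = 5.17×10^-7 A.

5.17×10^-7 A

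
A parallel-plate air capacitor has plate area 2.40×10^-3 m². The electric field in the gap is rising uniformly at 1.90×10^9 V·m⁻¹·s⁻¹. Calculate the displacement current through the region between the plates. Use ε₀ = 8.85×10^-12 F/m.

With a uniform field, Φ_E = EA, so I_d = ε₀ A dE/dt = 4.04×10^-5 A.

4.04×10^-5 A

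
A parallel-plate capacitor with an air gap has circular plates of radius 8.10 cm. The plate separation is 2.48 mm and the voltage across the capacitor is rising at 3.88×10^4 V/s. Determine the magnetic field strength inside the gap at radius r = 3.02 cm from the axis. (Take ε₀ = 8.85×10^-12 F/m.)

2.63×10^-12 T

dE/dt = (dV/dt)/d = 1.565×10^7 V/(m·s); I_d = ε₀(πR²)(dE/dt) = (8.85×10^-12)(0.02061)(1.565×10^7) = 2.855×10^-6 A.
∮B·dl = μ₀ I_d,enc with I_d,enc = I_d r²/R² = 3.969×10^-7 A; so B = μ₀ I_d,enc/(2πr) = 2.63×10^-12 T.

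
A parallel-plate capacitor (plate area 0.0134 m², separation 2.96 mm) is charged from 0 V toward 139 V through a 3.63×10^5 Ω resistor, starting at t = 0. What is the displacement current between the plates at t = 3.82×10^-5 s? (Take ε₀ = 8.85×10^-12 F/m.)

2.77×10^-5 A

With C = ε₀A/d = (8.85×10^-12)(0.0134)/(2.96×10^-3) = 4.006×10^-11 F, the time constant is τ = RC = 1.454×10^-5 s, so t/τ = 2.627 and e^(−t/τ) = 0.07230.
I_d = I_cond = (V₀/R) e^(−t/τ) = (3.829×10^-4)(0.07230) = 2.77×10^-5 A.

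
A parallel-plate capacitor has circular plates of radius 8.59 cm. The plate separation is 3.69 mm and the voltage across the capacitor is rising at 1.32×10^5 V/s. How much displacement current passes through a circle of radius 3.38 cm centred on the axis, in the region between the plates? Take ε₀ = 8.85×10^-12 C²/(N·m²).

dE/dt = (dV/dt)/d = 3.577×10^7 V/(m·s); I_d = ε₀(πR²)(dE/dt) = (8.85×10^-12)(0.02318)(3.577×10^7) = 7.338×10^-6 A.
Since J_d is uniform, the enclosed fraction is (r/R)² = 0.1548, giving I_d,enc = 1.14×10^-6 A.

1.14×10^-6 A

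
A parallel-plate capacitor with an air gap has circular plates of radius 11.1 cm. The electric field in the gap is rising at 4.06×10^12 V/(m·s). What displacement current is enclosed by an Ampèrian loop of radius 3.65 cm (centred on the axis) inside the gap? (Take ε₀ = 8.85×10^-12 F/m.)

0.150 A

Total displacement current: I_d = ε₀(πR²)(dE/dt) = (8.85×10^-12)(0.03871)(4.06×10^12) = 1.391 A.
The field is uniform, so I_d,enc = I_d (r/R)² = (1.391)(3.65/11.1)² = 0.150 A.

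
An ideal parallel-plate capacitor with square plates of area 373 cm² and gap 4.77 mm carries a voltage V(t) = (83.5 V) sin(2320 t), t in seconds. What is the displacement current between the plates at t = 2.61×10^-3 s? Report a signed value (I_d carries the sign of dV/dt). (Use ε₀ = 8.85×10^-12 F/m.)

1.31×10^-5 A

dV/dt = (83.5)(2320)·cos(6.0552) = 1.887×10^5 V/s.
I_d = C dV/dt with C = ε₀A/d = (8.85×10^-12)(0.0373)/(4.77×10^-3) = 6.920×10^-11 F, so I_d = (6.920×10^-11)(1.887×10^5) = 1.31×10^-5 A.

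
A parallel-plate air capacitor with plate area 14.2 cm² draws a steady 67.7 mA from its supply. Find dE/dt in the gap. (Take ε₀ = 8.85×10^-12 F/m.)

By continuity, I_d in the gap equals the 67.7 mA flowing in the wire.
Inverting I_d = ε₀ A dE/dt gives dE/dt = 0.0677 / (8.85×10^-12 · 1.42×10^-3) = 5.39×10^12 V/(m·s).

5.39×10^12 V/(m·s)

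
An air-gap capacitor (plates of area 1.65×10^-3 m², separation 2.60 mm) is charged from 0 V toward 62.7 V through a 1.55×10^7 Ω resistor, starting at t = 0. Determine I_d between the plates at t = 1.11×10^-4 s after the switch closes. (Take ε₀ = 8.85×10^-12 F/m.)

With C = ε₀A/d = (8.85×10^-12)(1.65×10^-3)/(2.60×10^-3) = 5.616×10^-12 F, the time constant is τ = RC = 8.705×10^-5 s, so t/τ = 1.275 and e^(−t/τ) = 0.2794.
I_d = I_cond = (V₀/R) e^(−t/τ) = (4.045×10^-6)(0.2794) = 1.13×10^-6 A.

1.13×10^-6 A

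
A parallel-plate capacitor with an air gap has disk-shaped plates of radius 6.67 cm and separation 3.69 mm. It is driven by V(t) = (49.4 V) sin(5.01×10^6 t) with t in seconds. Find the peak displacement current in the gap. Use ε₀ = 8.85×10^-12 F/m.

8.30×10^-3 A

C = ε₀A/d = (8.85×10^-12)(0.01398)/(3.69×10^-3) = 3.353×10^-11 F; ω = 5.01×10^6 rad/s.
I_d = C dV/dt, so |I_d|_max = C V₀ ω = (3.353×10^-11)(49.4)(5.01×10^6) = 8.30×10^-3 A.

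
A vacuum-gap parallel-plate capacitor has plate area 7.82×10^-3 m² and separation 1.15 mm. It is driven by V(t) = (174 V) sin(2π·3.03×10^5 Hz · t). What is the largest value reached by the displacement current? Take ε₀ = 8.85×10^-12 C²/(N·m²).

(dE/dt)_max = V₀ω/d = 2.881×10^11 V/(m·s); ω = 2πf = 1.904×10^6 rad/s.
I_d,max = ε₀ A (dE/dt)_max = (8.85×10^-12)(7.82×10^-3)(2.881×10^11) = 0.0199 A.

0.0199 A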